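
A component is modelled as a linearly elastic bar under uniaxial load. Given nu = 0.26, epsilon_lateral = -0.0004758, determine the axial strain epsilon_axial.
Model: a linearly elastic bar under uniaxial load, so epsilon_lateral = -nu·epsilon_axial.
Solve for epsilon_axial: epsilon_axial = -epsilon_lateral / nu.
Substitute:
  epsilon_axial = -(-0.0004758) / 0.26
  epsilon_axial = 0.00183
Final answer: epsilon_axial = 0.00183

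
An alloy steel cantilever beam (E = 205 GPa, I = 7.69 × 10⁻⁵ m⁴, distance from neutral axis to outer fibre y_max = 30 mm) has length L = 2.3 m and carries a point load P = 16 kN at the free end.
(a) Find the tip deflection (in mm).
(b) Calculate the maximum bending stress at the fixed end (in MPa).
(a) Tip deflection of a cantilever with an end point load: δ = P·L^3 / (3·E·I). Convert P = 16 kN = 16000 N, E = 205 GPa = 2.05 × 10¹¹ Pa.
  δ = (16000 × 2.3^3) / (3 × (2.05 × 10¹¹) × (7.69 × 10⁻⁵)) = 0.004116 m = 4.116 mm
(b) Maximum bending moment at the fixed end: M = P·L = 16000 × 2.3 = 36800 N·m. Convert y_max = 30 mm = 0.03 m.
  σ = M·y_max / I = (36800 × 0.03) / (7.69 × 10⁻⁵) = 1.436 × 10⁷ Pa = 14.36 MPa
Final answer: (a) δ = 4.116 mm, (b) σ = 14.36 MPa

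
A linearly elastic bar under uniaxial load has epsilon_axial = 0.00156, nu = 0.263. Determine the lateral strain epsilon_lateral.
Model: a linearly elastic bar under uniaxial load, so epsilon_lateral = -nu·epsilon_axial.
Substitute:
  epsilon_lateral = -(0.263 × 0.00156)
  epsilon_lateral = -0.0004103
Final answer: epsilon_lateral = -0.0004103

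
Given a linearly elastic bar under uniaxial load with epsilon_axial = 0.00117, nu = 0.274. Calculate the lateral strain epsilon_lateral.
Model: a linearly elastic bar under uniaxial load, so epsilon_lateral = -nu·epsilon_axial.
Substitute:
  epsilon_lateral = -(0.274 × 0.00117)
  epsilon_lateral = -0.0003206
Final answer: epsilon_lateral = -0.0003206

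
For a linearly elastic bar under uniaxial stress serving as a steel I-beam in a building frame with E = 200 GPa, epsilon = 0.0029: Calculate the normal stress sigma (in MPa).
Model: a linearly elastic bar under uniaxial stress, so sigma = E·epsilon.
Convert to SI units:
  E = 200 GPa = 2 × 10¹¹ Pa
Substitute:
  sigma = (2 × 10¹¹) × 0.0029
  sigma = 5.8 × 10⁸ Pa
Convert: sigma = 5.8 × 10⁸ Pa = 580 MPa
Final answer: sigma = 580 MPa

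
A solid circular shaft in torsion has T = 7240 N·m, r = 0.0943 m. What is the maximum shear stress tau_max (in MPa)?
Model: a solid circular shaft in torsion, so tau_max = (2·T) / (π·r^3).
Substitute:
  tau_max = (2 × 7240) / (π × 0.0943^3)
  tau_max = 5.496 × 10⁶ Pa
Convert: tau_max = 5.496 × 10⁶ Pa = 5.496 MPa
Final answer: tau_max = 5.496 MPa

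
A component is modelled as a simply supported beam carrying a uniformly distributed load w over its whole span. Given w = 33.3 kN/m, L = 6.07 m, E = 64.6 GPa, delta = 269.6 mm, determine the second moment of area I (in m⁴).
Model: a simply supported beam carrying a uniformly distributed load w over its whole span, so delta = (5·w·L^4) / (384·E·I).
Solve for I: I = (5·w·L^4) / (384·delta·E).
Convert to SI units:
  w = 33.3 kN/m = 33300 N/m
  E = 64.6 GPa = 6.46 × 10¹⁰ Pa
  delta = 269.6 mm = 0.2696 m
Substitute:
  I = (5 × 33300 × 6.07^4) / (384 × 0.2696 × (6.46 × 10¹⁰))
  I = 3.38 × 10⁻⁵ m⁴
Final answer: I = 3.38 × 10⁻⁵ m⁴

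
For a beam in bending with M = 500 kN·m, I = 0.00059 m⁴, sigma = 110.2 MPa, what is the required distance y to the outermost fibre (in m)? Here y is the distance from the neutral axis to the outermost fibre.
Model: a beam in bending, so sigma = (M·y) / I.
Solve for y: y = (sigma·I) / M.
Convert to SI units:
  M = 500 kN·m = 500000 N·m
  sigma = 110.2 MPa = 1.102 × 10⁸ Pa
Substitute:
  y = ((1.102 × 10⁸) × 0.00059) / 500000
  y = 0.13 m
Final answer: y = 0.13 m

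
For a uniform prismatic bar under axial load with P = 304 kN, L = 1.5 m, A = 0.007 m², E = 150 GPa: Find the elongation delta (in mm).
Model: a uniform prismatic bar under axial load, so delta = (P·L) / (A·E).
Convert to SI units:
  P = 304 kN = 304000 N
  E = 150 GPa = 1.5 × 10¹¹ Pa
Substitute:
  delta = (304000 × 1.5) / (0.007 × (1.5 × 10¹¹))
  delta = 0.0004343 m
Convert: delta = 0.0004343 m = 0.4343 mm
Final answer: delta = 0.4343 mm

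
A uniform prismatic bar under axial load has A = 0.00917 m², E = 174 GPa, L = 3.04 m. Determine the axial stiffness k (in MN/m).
Model: a uniform prismatic bar under axial load, so k = (A·E) / L.
Convert to SI units:
  E = 174 GPa = 1.74 × 10¹¹ Pa
Substitute:
  k = (0.00917 × (1.74 × 10¹¹)) / 3.04
  k = 5.249 × 10⁸ N/m
Convert: k = 5.249 × 10⁸ N/m = 524.9 MN/m
Final answer: k = 524.9 MN/m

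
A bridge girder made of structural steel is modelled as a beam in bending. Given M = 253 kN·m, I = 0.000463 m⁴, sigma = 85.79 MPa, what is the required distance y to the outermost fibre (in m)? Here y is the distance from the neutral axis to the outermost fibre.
Model: a beam in bending, so sigma = (M·y) / I.
Solve for y: y = (sigma·I) / M.
Convert to SI units:
  M = 253 kN·m = 253000 N·m
  sigma = 85.79 MPa = 8.579 × 10⁷ Pa
Substitute:
  y = ((8.579 × 10⁷) × 0.000463) / 253000
  y = 0.157 m
Final answer: y = 0.157 m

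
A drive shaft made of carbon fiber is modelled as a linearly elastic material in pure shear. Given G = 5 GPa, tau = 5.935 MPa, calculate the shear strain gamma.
Model: a linearly elastic material in pure shear, so tau = G·gamma.
Solve for gamma: gamma = tau / G.
Convert to SI units:
  G = 5 GPa = 5 × 10⁹ Pa
  tau = 5.935 MPa = 5.935 × 10⁶ Pa
Substitute:
  gamma = (5.935 × 10⁶) / (5 × 10⁹)
  gamma = 0.001187
Final answer: gamma = 0.001187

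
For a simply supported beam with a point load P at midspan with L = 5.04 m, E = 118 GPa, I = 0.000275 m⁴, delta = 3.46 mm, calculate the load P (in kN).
Model: a simply supported beam with a point load P at midspan, so delta = (P·L^3) / (48·E·I).
Solve for P: P = (48·delta·E·I) / L^3.
Convert to SI units:
  E = 118 GPa = 1.18 × 10¹¹ Pa
  delta = 3.46 mm = 0.00346 m
Substitute:
  P = (48 × 0.00346 × (1.18 × 10¹¹) × 0.000275) / 5.04^3
  P = 42100 N
Convert: P = 42100 N = 42.1 kN
Final answer: P = 42.1 kN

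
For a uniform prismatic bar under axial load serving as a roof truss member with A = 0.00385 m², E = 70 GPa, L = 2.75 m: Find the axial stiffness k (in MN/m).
Model: a uniform prismatic bar under axial load, so k = (A·E) / L.
Convert to SI units:
  E = 70 GPa = 7 × 10¹⁰ Pa
Substitute:
  k = (0.00385 × (7 × 10¹⁰)) / 2.75
  k = 9.8 × 10⁷ N/m
Convert: k = 9.8 × 10⁷ N/m = 98 MN/m
Final answer: k = 98 MN/m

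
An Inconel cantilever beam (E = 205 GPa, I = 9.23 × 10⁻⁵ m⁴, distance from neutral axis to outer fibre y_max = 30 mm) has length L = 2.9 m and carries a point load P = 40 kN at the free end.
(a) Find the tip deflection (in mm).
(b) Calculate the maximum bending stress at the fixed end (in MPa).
(a) Tip deflection of a cantilever with an end point load: δ = P·L^3 / (3·E·I). Convert P = 40 kN = 40000 N, E = 205 GPa = 2.05 × 10¹¹ Pa.
  δ = (40000 × 2.9^3) / (3 × (2.05 × 10¹¹) × (9.23 × 10⁻⁵)) = 0.01719 m = 17.19 mm
(b) Maximum bending moment at the fixed end: M = P·L = 40000 × 2.9 = 116000 N·m. Convert y_max = 30 mm = 0.03 m.
  σ = M·y_max / I = (116000 × 0.03) / (9.23 × 10⁻⁵) = 3.77 × 10⁷ Pa = 37.7 MPa
Final answer: (a) δ = 17.19 mm, (b) σ = 37.7 MPa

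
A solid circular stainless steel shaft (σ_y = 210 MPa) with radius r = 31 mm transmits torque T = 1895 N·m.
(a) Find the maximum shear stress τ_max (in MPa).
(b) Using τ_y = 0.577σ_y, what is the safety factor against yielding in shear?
(a) For a solid circular shaft, τ_max = T·r/J with J = π·r^4/2, i.e. τ_max = 2·T / (π·r^3). Convert r = 31 mm = 0.031 m.
  τ_max = (2 × 1895) / (π × 0.031^3) = 4.05 × 10⁷ Pa = 40.5 MPa
(b) τ_y = 0.577 × 210 = 121.17 MPa
  SF = τ_y/τ_max = 121.17 / 40.5 = 2.992
Final answer: (a) τ_max = 40.5 MPa, (b) SF = 2.992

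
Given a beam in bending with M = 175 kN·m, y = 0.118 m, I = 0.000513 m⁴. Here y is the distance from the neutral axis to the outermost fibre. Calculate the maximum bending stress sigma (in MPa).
Model: a beam in bending, so sigma = (M·y) / I.
Convert to SI units:
  M = 175 kN·m = 175000 N·m
Substitute:
  sigma = (175000 × 0.118) / 0.000513
  sigma = 4.025 × 10⁷ Pa
Convert: sigma = 4.025 × 10⁷ Pa = 40.25 MPa
Final answer: sigma = 40.25 MPa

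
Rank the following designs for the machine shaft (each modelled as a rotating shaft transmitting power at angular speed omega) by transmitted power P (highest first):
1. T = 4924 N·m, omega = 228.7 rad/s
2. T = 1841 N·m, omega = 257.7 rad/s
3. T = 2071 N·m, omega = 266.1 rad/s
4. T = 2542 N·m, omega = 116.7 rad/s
Model: a rotating shaft transmitting power at angular speed omega, so P = T·omega (SI units).
  Case 1: P = 4924 × 228.7 = 1.126 × 10⁶ W = 1126 kW
  Case 2: P = 1841 × 257.7 = 474400 W = 474.4 kW
  Case 3: P = 2071 × 266.1 = 551100 W = 551.1 kW
  Case 4: P = 2542 × 116.7 = 296700 W = 296.7 kW
Ordering: 1126 kW (case 1) > 551.1 kW (case 3) > 474.4 kW (case 2) > 296.7 kW (case 4)
Final answer: 1, 3, 2, 4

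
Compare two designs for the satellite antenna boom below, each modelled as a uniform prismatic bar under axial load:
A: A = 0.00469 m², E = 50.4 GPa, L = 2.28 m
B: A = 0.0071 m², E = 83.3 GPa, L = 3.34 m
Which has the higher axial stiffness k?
Model: a uniform prismatic bar under axial load, so k = (A·E) / L (SI units).
  A: k = (0.00469 × (5.04 × 10¹⁰)) / 2.28 = 1.037 × 10⁸ N/m = 103.7 MN/m
  B: k = (0.0071 × (8.33 × 10¹⁰)) / 3.34 = 1.771 × 10⁸ N/m = 177.1 MN/m
177.1 MN/m > 103.7 MN/m, so B is larger.
Final answer: B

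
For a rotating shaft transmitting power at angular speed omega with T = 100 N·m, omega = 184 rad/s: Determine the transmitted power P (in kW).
Model: a rotating shaft transmitting power at angular speed omega, so P = T·omega.
Substitute:
  P = 100 × 184
  P = 18400 W
Convert: P = 18400 W = 18.4 kW
Final answer: P = 18.4 kW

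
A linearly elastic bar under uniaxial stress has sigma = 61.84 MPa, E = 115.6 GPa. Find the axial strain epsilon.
Model: a linearly elastic bar under uniaxial stress, so epsilon = sigma / E.
Convert to SI units:
  sigma = 61.84 MPa = 6.184 × 10⁷ Pa
  E = 115.6 GPa = 1.156 × 10¹¹ Pa
Substitute:
  epsilon = (6.184 × 10⁷) / (1.156 × 10¹¹)
  epsilon = 0.0005349
Final answer: epsilon = 0.0005349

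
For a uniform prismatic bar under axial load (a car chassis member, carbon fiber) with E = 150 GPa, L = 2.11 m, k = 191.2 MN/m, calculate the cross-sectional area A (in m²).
Model: a uniform prismatic bar under axial load, so k = (A·E) / L.
Solve for A: A = (k·L) / E.
Convert to SI units:
  E = 150 GPa = 1.5 × 10¹¹ Pa
  k = 191.2 MN/m = 1.912 × 10⁸ N/m
Substitute:
  A = ((1.912 × 10⁸) × 2.11) / (1.5 × 10¹¹)
  A = 0.00269 m²
Final answer: A = 0.00269 m²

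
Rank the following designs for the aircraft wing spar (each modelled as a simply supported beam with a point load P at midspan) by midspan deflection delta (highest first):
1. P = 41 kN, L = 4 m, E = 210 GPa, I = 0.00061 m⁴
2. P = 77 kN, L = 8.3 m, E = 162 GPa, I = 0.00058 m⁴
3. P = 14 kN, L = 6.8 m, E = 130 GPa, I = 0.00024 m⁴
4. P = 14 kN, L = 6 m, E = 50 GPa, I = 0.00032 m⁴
Model: a simply supported beam with a point load P at midspan, so delta = (P·L^3) / (48·E·I) (SI units).
  Case 1: delta = (41000 × 4^3) / (48 × (2.1 × 10¹¹) × 0.00061) = 0.0004267 m = 0.4267 mm
  Case 2: delta = (77000 × 8.3^3) / (48 × (1.62 × 10¹¹) × 0.00058) = 0.009762 m = 9.762 mm
  Case 3: delta = (14000 × 6.8^3) / (48 × (1.3 × 10¹¹) × 0.00024) = 0.002939 m = 2.939 mm
  Case 4: delta = (14000 × 6^3) / (48 × (5 × 10¹⁰) × 0.00032) = 0.003937 m = 3.937 mm
Ordering: 9.762 mm (case 2) > 3.937 mm (case 4) > 2.939 mm (case 3) > 0.4267 mm (case 1)
Final answer: 2, 4, 3, 1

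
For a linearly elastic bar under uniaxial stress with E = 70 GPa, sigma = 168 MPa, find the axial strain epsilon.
Model: a linearly elastic bar under uniaxial stress, so sigma = E·epsilon.
Solve for epsilon: epsilon = sigma / E.
Convert to SI units:
  E = 70 GPa = 7 × 10¹⁰ Pa
  sigma = 168 MPa = 1.68 × 10⁸ Pa
Substitute:
  epsilon = (1.68 × 10⁸) / (7 × 10¹⁰)
  epsilon = 0.0024
Final answer: epsilon = 0.0024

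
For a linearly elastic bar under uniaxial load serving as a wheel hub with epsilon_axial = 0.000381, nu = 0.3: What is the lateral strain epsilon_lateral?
Model: a linearly elastic bar under uniaxial load, so epsilon_lateral = -nu·epsilon_axial.
Substitute:
  epsilon_lateral = -(0.3 × 0.000381)
  epsilon_lateral = -0.0001143
Final answer: epsilon_lateral = -0.0001143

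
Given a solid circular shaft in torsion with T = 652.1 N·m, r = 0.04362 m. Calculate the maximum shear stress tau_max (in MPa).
Model: a solid circular shaft in torsion, so tau_max = (2·T) / (π·r^3).
Substitute:
  tau_max = (2 × 652.1) / (π × 0.04362^3)
  tau_max = 5.002 × 10⁶ Pa
Convert: tau_max = 5.002 × 10⁶ Pa = 5.002 MPa
Final answer: tau_max = 5.002 MPa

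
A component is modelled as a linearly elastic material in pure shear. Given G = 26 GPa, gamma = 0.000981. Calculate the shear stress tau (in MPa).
Model: a linearly elastic material in pure shear, so tau = G·gamma.
Convert to SI units:
  G = 26 GPa = 2.6 × 10¹⁰ Pa
Substitute:
  tau = (2.6 × 10¹⁰) × 0.000981
  tau = 2.551 × 10⁷ Pa
Convert: tau = 2.551 × 10⁷ Pa = 25.51 MPa
Final answer: tau = 25.51 MPa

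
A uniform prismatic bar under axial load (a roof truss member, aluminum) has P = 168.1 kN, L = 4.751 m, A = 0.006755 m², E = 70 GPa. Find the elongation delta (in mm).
Model: a uniform prismatic bar under axial load, so delta = (P·L) / (A·E).
Convert to SI units:
  P = 168.1 kN = 168100 N
  E = 70 GPa = 7 × 10¹⁰ Pa
Substitute:
  delta = (168100 × 4.751) / (0.006755 × (7 × 10¹⁰))
  delta = 0.001689 m
Convert: delta = 0.001689 m = 1.689 mm
Final answer: delta = 1.689 mm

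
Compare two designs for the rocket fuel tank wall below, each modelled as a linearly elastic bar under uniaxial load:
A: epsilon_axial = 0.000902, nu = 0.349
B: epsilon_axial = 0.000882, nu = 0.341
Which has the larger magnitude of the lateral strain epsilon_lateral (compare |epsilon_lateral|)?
Model: a linearly elastic bar under uniaxial load, so epsilon_lateral = -nu·epsilon_axial (SI units).
  A: epsilon_lateral = -(0.349 × 0.000902) = -0.0003148
  B: epsilon_lateral = -(0.341 × 0.000882) = -0.0003008
|epsilon_lateral|: A = 0.0003148, B = 0.0003008, so A is larger in magnitude.
Final answer: A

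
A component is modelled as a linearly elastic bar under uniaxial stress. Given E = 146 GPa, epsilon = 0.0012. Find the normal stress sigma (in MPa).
Model: a linearly elastic bar under uniaxial stress, so sigma = E·epsilon.
Convert to SI units:
  E = 146 GPa = 1.46 × 10¹¹ Pa
Substitute:
  sigma = (1.46 × 10¹¹) × 0.0012
  sigma = 1.752 × 10⁸ Pa
Convert: sigma = 1.752 × 10⁸ Pa = 175.2 MPa
Final answer: sigma = 175.2 MPa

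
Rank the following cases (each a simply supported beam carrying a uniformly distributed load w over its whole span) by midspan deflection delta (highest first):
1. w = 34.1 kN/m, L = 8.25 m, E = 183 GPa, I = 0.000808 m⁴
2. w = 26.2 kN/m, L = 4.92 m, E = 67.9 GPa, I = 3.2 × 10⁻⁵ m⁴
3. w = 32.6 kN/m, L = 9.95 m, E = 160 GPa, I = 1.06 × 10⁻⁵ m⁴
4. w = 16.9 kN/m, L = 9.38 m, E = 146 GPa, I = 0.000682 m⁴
Model: a simply supported beam carrying a uniformly distributed load w over its whole span, so delta = (5·w·L^4) / (384·E·I) (SI units).
  Case 1: delta = (5 × 34100 × 8.25^4) / (384 × (1.83 × 10¹¹) × 0.000808) = 0.01391 m = 13.91 mm
  Case 2: delta = (5 × 26200 × 4.92^4) / (384 × (6.79 × 10¹⁰) × (3.2 × 10⁻⁵)) = 0.092 m = 92 mm
  Case 3: delta = (5 × 32600 × 9.95^4) / (384 × (1.6 × 10¹¹) × (1.06 × 10⁻⁵)) = 2.453 m = 2453 mm
  Case 4: delta = (5 × 16900 × 9.38^4) / (384 × (1.46 × 10¹¹) × 0.000682) = 0.01711 m = 17.11 mm
Ordering: 2453 mm (case 3) > 92 mm (case 2) > 17.11 mm (case 4) > 13.91 mm (case 1)
Final answer: 3, 2, 4, 1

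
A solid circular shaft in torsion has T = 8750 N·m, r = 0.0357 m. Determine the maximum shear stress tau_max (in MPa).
Model: a solid circular shaft in torsion, so tau_max = (2·T) / (π·r^3).
Substitute:
  tau_max = (2 × 8750) / (π × 0.0357^3)
  tau_max = 1.224 × 10⁸ Pa
Convert: tau_max = 1.224 × 10⁸ Pa = 122.4 MPa
Final answer: tau_max = 122.4 MPa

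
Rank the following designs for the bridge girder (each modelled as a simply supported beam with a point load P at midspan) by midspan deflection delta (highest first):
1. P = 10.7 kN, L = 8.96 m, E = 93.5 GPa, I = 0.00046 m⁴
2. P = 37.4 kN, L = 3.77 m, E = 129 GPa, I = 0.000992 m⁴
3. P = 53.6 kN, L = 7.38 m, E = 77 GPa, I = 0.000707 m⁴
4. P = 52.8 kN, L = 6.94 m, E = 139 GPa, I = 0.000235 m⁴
Model: a simply supported beam with a point load P at midspan, so delta = (P·L^3) / (48·E·I) (SI units).
  Case 1: delta = (10700 × 8.96^3) / (48 × (9.35 × 10¹⁰) × 0.00046) = 0.003728 m = 3.728 mm
  Case 2: delta = (37400 × 3.77^3) / (48 × (1.29 × 10¹¹) × 0.000992) = 0.0003263 m = 0.3263 mm
  Case 3: delta = (53600 × 7.38^3) / (48 × (7.7 × 10¹⁰) × 0.000707) = 0.008245 m = 8.245 mm
  Case 4: delta = (52800 × 6.94^3) / (48 × (1.39 × 10¹¹) × 0.000235) = 0.01126 m = 11.26 mm
Ordering: 11.26 mm (case 4) > 8.245 mm (case 3) > 3.728 mm (case 1) > 0.3263 mm (case 2)
Final answer: 4, 3, 1, 2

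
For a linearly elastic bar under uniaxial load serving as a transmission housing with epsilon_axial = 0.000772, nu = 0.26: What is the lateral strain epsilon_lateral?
Model: a linearly elastic bar under uniaxial load, so epsilon_lateral = -nu·epsilon_axial.
Substitute:
  epsilon_lateral = -(0.26 × 0.000772)
  epsilon_lateral = -0.0002007
Final answer: epsilon_lateral = -0.0002007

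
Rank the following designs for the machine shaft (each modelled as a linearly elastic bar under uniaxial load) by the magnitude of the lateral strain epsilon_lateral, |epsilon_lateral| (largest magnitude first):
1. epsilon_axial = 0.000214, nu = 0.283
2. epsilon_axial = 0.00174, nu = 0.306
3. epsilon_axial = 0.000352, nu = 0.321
Model: a linearly elastic bar under uniaxial load, so epsilon_lateral = -nu·epsilon_axial (SI units).
  Case 1: epsilon_lateral = -(0.283 × 0.000214) = -6.056 × 10⁻⁵
  Case 2: epsilon_lateral = -(0.306 × 0.00174) = -0.0005324
  Case 3: epsilon_lateral = -(0.321 × 0.000352) = -0.000113
Ordering by |epsilon_lateral|: 0.0005324 (case 2) > 0.000113 (case 3) > 6.056 × 10⁻⁵ (case 1)
Final answer: 2, 3, 1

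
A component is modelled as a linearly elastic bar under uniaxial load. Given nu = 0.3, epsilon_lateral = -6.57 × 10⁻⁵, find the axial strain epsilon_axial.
Model: a linearly elastic bar under uniaxial load, so epsilon_lateral = -nu·epsilon_axial.
Solve for epsilon_axial: epsilon_axial = -epsilon_lateral / nu.
Substitute:
  epsilon_axial = -(-6.57 × 10⁻⁵) / 0.3
  epsilon_axial = 0.000219
Final answer: epsilon_axial = 0.000219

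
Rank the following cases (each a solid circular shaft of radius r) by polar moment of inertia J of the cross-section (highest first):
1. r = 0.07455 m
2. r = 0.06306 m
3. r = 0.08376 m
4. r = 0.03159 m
Model: a solid circular shaft of radius r, so J = (π·r^4) / 2 (SI units).
  Case 1: J = (π × 0.07455^4) / 2 = 4.852 × 10⁻⁵ m⁴
  Case 2: J = (π × 0.06306^4) / 2 = 2.484 × 10⁻⁵ m⁴
  Case 3: J = (π × 0.08376^4) / 2 = 7.732 × 10⁻⁵ m⁴
  Case 4: J = (π × 0.03159^4) / 2 = 1.564 × 10⁻⁶ m⁴
Ordering: 7.732 × 10⁻⁵ m⁴ (case 3) > 4.852 × 10⁻⁵ m⁴ (case 1) > 2.484 × 10⁻⁵ m⁴ (case 2) > 1.564 × 10⁻⁶ m⁴ (case 4)
Final answer: 3, 1, 2, 4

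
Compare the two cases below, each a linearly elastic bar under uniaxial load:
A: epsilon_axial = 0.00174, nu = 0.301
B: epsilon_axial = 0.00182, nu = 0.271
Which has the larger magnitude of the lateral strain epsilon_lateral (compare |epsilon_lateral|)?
Model: a linearly elastic bar under uniaxial load, so epsilon_lateral = -nu·epsilon_axial (SI units).
  A: epsilon_lateral = -(0.301 × 0.00174) = -0.0005237
  B: epsilon_lateral = -(0.271 × 0.00182) = -0.0004932
|epsilon_lateral|: A = 0.0005237, B = 0.0004932, so A is larger in magnitude.
Final answer: A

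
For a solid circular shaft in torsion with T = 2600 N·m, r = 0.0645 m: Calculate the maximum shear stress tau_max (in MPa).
Model: a solid circular shaft in torsion, so tau_max = (2·T) / (π·r^3).
Substitute:
  tau_max = (2 × 2600) / (π × 0.0645^3)
  tau_max = 6.168 × 10⁶ Pa
Convert: tau_max = 6.168 × 10⁶ Pa = 6.168 MPa
Final answer: tau_max = 6.168 MPa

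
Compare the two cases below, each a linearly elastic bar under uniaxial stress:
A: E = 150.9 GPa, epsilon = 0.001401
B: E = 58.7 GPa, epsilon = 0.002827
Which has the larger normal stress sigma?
Model: a linearly elastic bar under uniaxial stress, so sigma = E·epsilon (SI units).
  A: sigma = (1.509 × 10¹¹) × 0.001401 = 2.114 × 10⁸ Pa = 211.4 MPa
  B: sigma = (5.87 × 10¹⁰) × 0.002827 = 1.659 × 10⁸ Pa = 165.9 MPa
211.4 MPa > 165.9 MPa, so A is larger.
Final answer: A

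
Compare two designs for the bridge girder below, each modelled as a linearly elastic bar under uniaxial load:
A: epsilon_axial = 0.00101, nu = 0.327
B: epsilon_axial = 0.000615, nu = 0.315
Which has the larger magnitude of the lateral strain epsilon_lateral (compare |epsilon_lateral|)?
Model: a linearly elastic bar under uniaxial load, so epsilon_lateral = -nu·epsilon_axial (SI units).
  A: epsilon_lateral = -(0.327 × 0.00101) = -0.0003303
  B: epsilon_lateral = -(0.315 × 0.000615) = -0.0001937
|epsilon_lateral|: A = 0.0003303, B = 0.0001937, so A is larger in magnitude.
Final answer: A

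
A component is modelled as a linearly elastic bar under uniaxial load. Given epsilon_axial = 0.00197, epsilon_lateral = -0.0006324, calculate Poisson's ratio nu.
Model: a linearly elastic bar under uniaxial load, so epsilon_lateral = -nu·epsilon_axial.
Solve for nu: nu = -epsilon_lateral / epsilon_axial.
Substitute:
  nu = -(-0.0006324) / 0.00197
  nu = 0.321
Final answer: nu = 0.321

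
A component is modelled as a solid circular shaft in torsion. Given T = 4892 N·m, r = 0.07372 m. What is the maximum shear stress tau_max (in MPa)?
Model: a solid circular shaft in torsion, so tau_max = (2·T) / (π·r^3).
Substitute:
  tau_max = (2 × 4892) / (π × 0.07372^3)
  tau_max = 7.773 × 10⁶ Pa
Convert: tau_max = 7.773 × 10⁶ Pa = 7.773 MPa
Final answer: tau_max = 7.773 MPa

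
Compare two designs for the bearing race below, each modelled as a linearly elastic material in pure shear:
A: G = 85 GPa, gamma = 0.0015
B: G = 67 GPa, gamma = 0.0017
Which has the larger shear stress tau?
Model: a linearly elastic material in pure shear, so tau = G·gamma (SI units).
  A: tau = (8.5 × 10¹⁰) × 0.0015 = 1.275 × 10⁸ Pa = 127.5 MPa
  B: tau = (6.7 × 10¹⁰) × 0.0017 = 1.139 × 10⁸ Pa = 113.9 MPa
127.5 MPa > 113.9 MPa, so A is larger.
Final answer: A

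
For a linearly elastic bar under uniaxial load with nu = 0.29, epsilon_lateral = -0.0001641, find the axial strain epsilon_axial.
Model: a linearly elastic bar under uniaxial load, so epsilon_lateral = -nu·epsilon_axial.
Solve for epsilon_axial: epsilon_axial = -epsilon_lateral / nu.
Substitute:
  epsilon_axial = -(-0.0001641) / 0.29
  epsilon_axial = 0.0005659
Final answer: epsilon_axial = 0.0005659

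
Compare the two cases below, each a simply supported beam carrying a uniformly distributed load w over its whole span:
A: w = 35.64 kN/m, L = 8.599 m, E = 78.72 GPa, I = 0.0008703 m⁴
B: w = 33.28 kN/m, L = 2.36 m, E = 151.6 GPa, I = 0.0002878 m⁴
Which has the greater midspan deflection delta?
Model: a simply supported beam carrying a uniformly distributed load w over its whole span, so delta = (5·w·L^4) / (384·E·I) (SI units).
  A: delta = (5 × 35640 × 8.599^4) / (384 × (7.872 × 10¹⁰) × 0.0008703) = 0.03704 m = 37.04 mm
  B: delta = (5 × 33280 × 2.36^4) / (384 × (1.516 × 10¹¹) × 0.0002878) = 0.0003081 m = 0.3081 mm
37.04 mm > 0.3081 mm, so A is larger.
Final answer: A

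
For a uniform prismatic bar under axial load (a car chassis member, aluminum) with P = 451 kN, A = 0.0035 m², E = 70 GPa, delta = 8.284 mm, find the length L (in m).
Model: a uniform prismatic bar under axial load, so delta = (P·L) / (A·E).
Solve for L: L = (delta·A·E) / P.
Convert to SI units:
  P = 451 kN = 451000 N
  E = 70 GPa = 7 × 10¹⁰ Pa
  delta = 8.284 mm = 0.008284 m
Substitute:
  L = (0.008284 × 0.0035 × (7 × 10¹⁰)) / 451000
  L = 4.5 m
Final answer: L = 4.5 m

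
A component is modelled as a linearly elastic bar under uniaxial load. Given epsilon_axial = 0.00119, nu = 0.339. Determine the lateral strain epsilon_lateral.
Model: a linearly elastic bar under uniaxial load, so epsilon_lateral = -nu·epsilon_axial.
Substitute:
  epsilon_lateral = -(0.339 × 0.00119)
  epsilon_lateral = -0.0004034
Final answer: epsilon_lateral = -0.0004034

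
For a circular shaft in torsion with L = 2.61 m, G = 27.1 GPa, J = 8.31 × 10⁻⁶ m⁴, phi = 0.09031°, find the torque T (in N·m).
Model: a circular shaft in torsion, so phi = (T·L) / (G·J).
Solve for T: T = (phi·G·J) / L.
Convert to SI units:
  G = 27.1 GPa = 2.71 × 10¹⁰ Pa
  phi = 0.09031° = 0.001576 rad
Substitute:
  T = (0.001576 × (2.71 × 10¹⁰) × (8.31 × 10⁻⁶)) / 2.61
  T = 136 N·m
Final answer: T = 136 N·m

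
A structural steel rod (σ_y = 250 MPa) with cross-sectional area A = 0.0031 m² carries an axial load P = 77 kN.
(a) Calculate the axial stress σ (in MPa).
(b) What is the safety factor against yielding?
(a) Axial stress σ = P/A. Convert P = 77 kN = 77000 N.
  σ = 77000 / 0.0031 = 2.484 × 10⁷ Pa = 24.84 MPa
(b) Safety factor SF = σ_y/σ = 250 / 24.84 = 10.06
Final answer: (a) σ = 24.84 MPa, (b) SF = 10.06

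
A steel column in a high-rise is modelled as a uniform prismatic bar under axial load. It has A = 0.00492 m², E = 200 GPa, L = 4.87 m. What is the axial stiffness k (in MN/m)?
Model: a uniform prismatic bar under axial load, so k = (A·E) / L.
Convert to SI units:
  E = 200 GPa = 2 × 10¹¹ Pa
Substitute:
  k = (0.00492 × (2 × 10¹¹)) / 4.87
  k = 2.021 × 10⁸ N/m
Convert: k = 2.021 × 10⁸ N/m = 202.1 MN/m
Final answer: k = 202.1 MN/m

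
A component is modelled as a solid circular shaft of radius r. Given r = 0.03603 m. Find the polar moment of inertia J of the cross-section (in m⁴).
Model: a solid circular shaft of radius r, so J = (π·r^4) / 2.
Substitute:
  J = (π × 0.03603^4) / 2
  J = 2.647 × 10⁻⁶ m⁴
Final answer: J = 2.647 × 10⁻⁶ m⁴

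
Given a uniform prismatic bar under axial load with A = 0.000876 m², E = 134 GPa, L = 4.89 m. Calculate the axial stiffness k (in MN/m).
Model: a uniform prismatic bar under axial load, so k = (A·E) / L.
Convert to SI units:
  E = 134 GPa = 1.34 × 10¹¹ Pa
Substitute:
  k = (0.000876 × (1.34 × 10¹¹)) / 4.89
  k = 2.4 × 10⁷ N/m
Convert: k = 2.4 × 10⁷ N/m = 24 MN/m
Final answer: k = 24 MN/m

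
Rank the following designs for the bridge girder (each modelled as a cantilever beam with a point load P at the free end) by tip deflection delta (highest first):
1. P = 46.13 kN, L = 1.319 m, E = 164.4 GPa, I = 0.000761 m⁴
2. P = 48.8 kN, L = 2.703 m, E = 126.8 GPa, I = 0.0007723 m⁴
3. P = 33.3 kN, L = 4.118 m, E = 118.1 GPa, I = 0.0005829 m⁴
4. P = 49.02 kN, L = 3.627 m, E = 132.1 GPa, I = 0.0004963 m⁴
Model: a cantilever beam with a point load P at the free end, so delta = (P·L^3) / (3·E·I) (SI units).
  Case 1: delta = (46130 × 1.319^3) / (3 × (1.644 × 10¹¹) × 0.000761) = 0.000282 m = 0.282 mm
  Case 2: delta = (48800 × 2.703^3) / (3 × (1.268 × 10¹¹) × 0.0007723) = 0.00328 m = 3.28 mm
  Case 3: delta = (33300 × 4.118^3) / (3 × (1.181 × 10¹¹) × 0.0005829) = 0.01126 m = 11.26 mm
  Case 4: delta = (49020 × 3.627^3) / (3 × (1.321 × 10¹¹) × 0.0004963) = 0.01189 m = 11.89 mm
Ordering: 11.89 mm (case 4) > 11.26 mm (case 3) > 3.28 mm (case 2) > 0.282 mm (case 1)
Final answer: 4, 3, 2, 1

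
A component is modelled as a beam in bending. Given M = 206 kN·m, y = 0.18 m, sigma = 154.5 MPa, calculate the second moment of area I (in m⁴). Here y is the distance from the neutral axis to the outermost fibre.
Model: a beam in bending, so sigma = (M·y) / I.
Solve for I: I = (M·y) / sigma.
Convert to SI units:
  M = 206 kN·m = 206000 N·m
  sigma = 154.5 MPa = 1.545 × 10⁸ Pa
Substitute:
  I = (206000 × 0.18) / (1.545 × 10⁸)
  I = 0.00024 m⁴
Final answer: I = 0.00024 m⁴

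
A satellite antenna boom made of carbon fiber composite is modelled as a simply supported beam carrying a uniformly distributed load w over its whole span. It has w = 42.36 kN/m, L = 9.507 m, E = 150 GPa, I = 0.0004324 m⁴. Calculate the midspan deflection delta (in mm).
Model: a simply supported beam carrying a uniformly distributed load w over its whole span, so delta = (5·w·L^4) / (384·E·I).
Convert to SI units:
  w = 42.36 kN/m = 42360 N/m
  E = 150 GPa = 1.5 × 10¹¹ Pa
Substitute:
  delta = (5 × 42360 × 9.507^4) / (384 × (1.5 × 10¹¹) × 0.0004324)
  delta = 0.06947 m
Convert: delta = 0.06947 m = 69.47 mm
Final answer: delta = 69.47 mm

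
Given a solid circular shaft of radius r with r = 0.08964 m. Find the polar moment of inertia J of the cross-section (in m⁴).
Model: a solid circular shaft of radius r, so J = (π·r^4) / 2.
Substitute:
  J = (π × 0.08964^4) / 2
  J = 0.0001014 m⁴
Final answer: J = 0.0001014 m⁴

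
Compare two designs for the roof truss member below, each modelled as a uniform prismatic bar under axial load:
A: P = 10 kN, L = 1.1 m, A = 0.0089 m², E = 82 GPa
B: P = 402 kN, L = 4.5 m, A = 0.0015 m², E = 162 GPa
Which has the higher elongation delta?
Model: a uniform prismatic bar under axial load, so delta = (P·L) / (A·E) (SI units).
  A: delta = (10000 × 1.1) / (0.0089 × (8.2 × 10¹⁰)) = 1.507 × 10⁻⁵ m = 0.01507 mm
  B: delta = (402000 × 4.5) / (0.0015 × (1.62 × 10¹¹)) = 0.007444 m = 7.444 mm
7.444 mm > 0.01507 mm, so B is larger.
Final answer: B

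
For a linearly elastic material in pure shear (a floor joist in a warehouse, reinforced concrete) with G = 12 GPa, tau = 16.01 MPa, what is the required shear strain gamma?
Model: a linearly elastic material in pure shear, so tau = G·gamma.
Solve for gamma: gamma = tau / G.
Convert to SI units:
  G = 12 GPa = 1.2 × 10¹⁰ Pa
  tau = 16.01 MPa = 1.601 × 10⁷ Pa
Substitute:
  gamma = (1.601 × 10⁷) / (1.2 × 10¹⁰)
  gamma = 0.001334
Final answer: gamma = 0.001334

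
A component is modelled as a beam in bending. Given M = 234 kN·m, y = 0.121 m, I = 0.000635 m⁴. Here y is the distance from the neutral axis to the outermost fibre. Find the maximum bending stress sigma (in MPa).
Model: a beam in bending, so sigma = (M·y) / I.
Convert to SI units:
  M = 234 kN·m = 234000 N·m
Substitute:
  sigma = (234000 × 0.121) / 0.000635
  sigma = 4.459 × 10⁷ Pa
Convert: sigma = 4.459 × 10⁷ Pa = 44.59 MPa
Final answer: sigma = 44.59 MPa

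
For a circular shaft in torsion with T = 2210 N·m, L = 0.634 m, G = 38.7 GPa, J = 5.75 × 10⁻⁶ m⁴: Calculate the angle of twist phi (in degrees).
Model: a circular shaft in torsion, so phi = (T·L) / (G·J).
Convert to SI units:
  G = 38.7 GPa = 3.87 × 10¹⁰ Pa
Substitute:
  phi = (2210 × 0.634) / ((3.87 × 10¹⁰) × (5.75 × 10⁻⁶))
  phi = 0.006297 rad
Convert to degrees: phi = 0.006297 × 180/π = 0.3608°
Final answer: phi = 0.3608°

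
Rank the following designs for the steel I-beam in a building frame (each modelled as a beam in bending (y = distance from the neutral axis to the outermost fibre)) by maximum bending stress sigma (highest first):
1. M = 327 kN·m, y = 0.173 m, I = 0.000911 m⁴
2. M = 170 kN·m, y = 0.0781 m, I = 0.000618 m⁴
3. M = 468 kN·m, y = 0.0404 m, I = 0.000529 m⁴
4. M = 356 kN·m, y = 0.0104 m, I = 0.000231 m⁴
Model: a beam in bending (y = distance from the neutral axis to the outermost fibre), so sigma = (M·y) / I (SI units).
  Case 1: sigma = (327000 × 0.173) / 0.000911 = 6.21 × 10⁷ Pa = 62.1 MPa
  Case 2: sigma = (170000 × 0.0781) / 0.000618 = 2.148 × 10⁷ Pa = 21.48 MPa
  Case 3: sigma = (468000 × 0.0404) / 0.000529 = 3.574 × 10⁷ Pa = 35.74 MPa
  Case 4: sigma = (356000 × 0.0104) / 0.000231 = 1.603 × 10⁷ Pa = 16.03 MPa
Ordering: 62.1 MPa (case 1) > 35.74 MPa (case 3) > 21.48 MPa (case 2) > 16.03 MPa (case 4)
Final answer: 1, 3, 2, 4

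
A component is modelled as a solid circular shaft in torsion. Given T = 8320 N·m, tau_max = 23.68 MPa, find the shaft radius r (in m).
Model: a solid circular shaft in torsion, so tau_max = (2·T) / (π·r^3).
Solve for r: r = ((2·T) / (π·tau_max))^(1/3).
Convert to SI units:
  tau_max = 23.68 MPa = 2.368 × 10⁷ Pa
Substitute:
  r = ((2 × 8320) / (π × (2.368 × 10⁷)))^(1/3)
  r = 0.0607 m
Final answer: r = 0.0607 m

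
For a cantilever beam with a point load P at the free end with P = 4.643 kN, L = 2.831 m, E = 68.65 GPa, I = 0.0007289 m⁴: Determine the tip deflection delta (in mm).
Model: a cantilever beam with a point load P at the free end, so delta = (P·L^3) / (3·E·I).
Convert to SI units:
  P = 4.643 kN = 4643 N
  E = 68.65 GPa = 6.865 × 10¹⁰ Pa
Substitute:
  delta = (4643 × 2.831^3) / (3 × (6.865 × 10¹⁰) × 0.0007289)
  delta = 0.0007018 m
Convert: delta = 0.0007018 m = 0.7018 mm
Final answer: delta = 0.7018 mm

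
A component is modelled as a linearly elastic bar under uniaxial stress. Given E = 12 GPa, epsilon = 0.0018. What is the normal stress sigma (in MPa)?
Model: a linearly elastic bar under uniaxial stress, so sigma = E·epsilon.
Convert to SI units:
  E = 12 GPa = 1.2 × 10¹⁰ Pa
Substitute:
  sigma = (1.2 × 10¹⁰) × 0.0018
  sigma = 2.16 × 10⁷ Pa
Convert: sigma = 2.16 × 10⁷ Pa = 21.6 MPa
Final answer: sigma = 21.6 MPa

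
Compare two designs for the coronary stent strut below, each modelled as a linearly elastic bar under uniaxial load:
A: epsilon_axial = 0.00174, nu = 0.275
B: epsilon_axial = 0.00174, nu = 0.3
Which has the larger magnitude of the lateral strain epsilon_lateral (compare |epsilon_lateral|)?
Model: a linearly elastic bar under uniaxial load, so epsilon_lateral = -nu·epsilon_axial (SI units).
  A: epsilon_lateral = -(0.275 × 0.00174) = -0.0004785
  B: epsilon_lateral = -(0.3 × 0.00174) = -0.000522
|epsilon_lateral|: A = 0.0004785, B = 0.000522, so B is larger in magnitude.
Final answer: B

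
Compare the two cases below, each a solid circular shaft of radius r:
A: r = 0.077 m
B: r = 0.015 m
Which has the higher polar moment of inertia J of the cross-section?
Model: a solid circular shaft of radius r, so J = (π·r^4) / 2 (SI units).
  A: J = (π × 0.077^4) / 2 = 5.522 × 10⁻⁵ m⁴
  B: J = (π × 0.015^4) / 2 = 7.952 × 10⁻⁸ m⁴
5.522 × 10⁻⁵ m⁴ > 7.952 × 10⁻⁸ m⁴, so A is larger.
Final answer: A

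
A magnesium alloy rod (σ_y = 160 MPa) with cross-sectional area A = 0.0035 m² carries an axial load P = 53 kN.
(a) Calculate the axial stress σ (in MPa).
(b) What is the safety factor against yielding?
(a) Axial stress σ = P/A. Convert P = 53 kN = 53000 N.
  σ = 53000 / 0.0035 = 1.514 × 10⁷ Pa = 15.14 MPa
(b) Safety factor SF = σ_y/σ = 160 / 15.14 = 10.57
Final answer: (a) σ = 15.14 MPa, (b) SF = 10.57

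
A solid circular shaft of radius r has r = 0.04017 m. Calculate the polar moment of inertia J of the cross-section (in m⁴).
Model: a solid circular shaft of radius r, so J = (π·r^4) / 2.
Substitute:
  J = (π × 0.04017^4) / 2
  J = 4.09 × 10⁻⁶ m⁴
Final answer: J = 4.09 × 10⁻⁶ m⁴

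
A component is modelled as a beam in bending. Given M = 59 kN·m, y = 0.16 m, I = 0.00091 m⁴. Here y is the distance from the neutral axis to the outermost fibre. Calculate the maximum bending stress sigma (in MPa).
Model: a beam in bending, so sigma = (M·y) / I.
Convert to SI units:
  M = 59 kN·m = 59000 N·m
Substitute:
  sigma = (59000 × 0.16) / 0.00091
  sigma = 1.037 × 10⁷ Pa
Convert: sigma = 1.037 × 10⁷ Pa = 10.37 MPa
Final answer: sigma = 10.37 MPa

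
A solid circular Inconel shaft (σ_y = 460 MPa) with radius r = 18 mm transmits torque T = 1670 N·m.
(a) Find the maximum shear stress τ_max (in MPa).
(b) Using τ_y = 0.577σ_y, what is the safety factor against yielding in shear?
(a) For a solid circular shaft, τ_max = T·r/J with J = π·r^4/2, i.e. τ_max = 2·T / (π·r^3). Convert r = 18 mm = 0.018 m.
  τ_max = (2 × 1670) / (π × 0.018^3) = 1.823 × 10⁸ Pa = 182.3 MPa
(b) τ_y = 0.577 × 460 = 265.42 MPa
  SF = τ_y/τ_max = 265.42 / 182.3 = 1.456
Final answer: (a) τ_max = 182.3 MPa, (b) SF = 1.456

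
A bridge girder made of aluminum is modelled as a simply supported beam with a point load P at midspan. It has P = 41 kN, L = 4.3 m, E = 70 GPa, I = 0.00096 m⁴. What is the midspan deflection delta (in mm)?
Model: a simply supported beam with a point load P at midspan, so delta = (P·L^3) / (48·E·I).
Convert to SI units:
  P = 41 kN = 41000 N
  E = 70 GPa = 7 × 10¹⁰ Pa
Substitute:
  delta = (41000 × 4.3^3) / (48 × (7 × 10¹⁰) × 0.00096)
  delta = 0.001011 m
Convert: delta = 0.001011 m = 1.011 mm
Final answer: delta = 1.011 mm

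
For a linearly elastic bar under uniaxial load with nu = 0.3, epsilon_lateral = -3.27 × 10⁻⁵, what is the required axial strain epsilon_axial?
Model: a linearly elastic bar under uniaxial load, so epsilon_lateral = -nu·epsilon_axial.
Solve for epsilon_axial: epsilon_axial = -epsilon_lateral / nu.
Substitute:
  epsilon_axial = -(-3.27 × 10⁻⁵) / 0.3
  epsilon_axial = 0.000109
Final answer: epsilon_axial = 0.000109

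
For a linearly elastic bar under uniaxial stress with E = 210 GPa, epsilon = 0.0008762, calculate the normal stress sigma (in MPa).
Model: a linearly elastic bar under uniaxial stress, so epsilon = sigma / E.
Solve for sigma: sigma = epsilon·E.
Convert to SI units:
  E = 210 GPa = 2.1 × 10¹¹ Pa
Substitute:
  sigma = 0.0008762 × (2.1 × 10¹¹)
  sigma = 1.84 × 10⁸ Pa
Convert: sigma = 1.84 × 10⁸ Pa = 184 MPa
Final answer: sigma = 184 MPa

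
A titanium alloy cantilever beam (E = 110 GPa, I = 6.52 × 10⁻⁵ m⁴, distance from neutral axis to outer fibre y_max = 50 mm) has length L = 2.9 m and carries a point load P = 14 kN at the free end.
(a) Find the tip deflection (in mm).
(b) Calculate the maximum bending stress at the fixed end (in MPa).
(a) Tip deflection of a cantilever with an end point load: δ = P·L^3 / (3·E·I). Convert P = 14 kN = 14000 N, E = 110 GPa = 1.1 × 10¹¹ Pa.
  δ = (14000 × 2.9^3) / (3 × (1.1 × 10¹¹) × (6.52 × 10⁻⁵)) = 0.01587 m = 15.87 mm
(b) Maximum bending moment at the fixed end: M = P·L = 14000 × 2.9 = 40600 N·m. Convert y_max = 50 mm = 0.05 m.
  σ = M·y_max / I = (40600 × 0.05) / (6.52 × 10⁻⁵) = 3.113 × 10⁷ Pa = 31.13 MPa
Final answer: (a) δ = 15.87 mm, (b) σ = 31.13 MPa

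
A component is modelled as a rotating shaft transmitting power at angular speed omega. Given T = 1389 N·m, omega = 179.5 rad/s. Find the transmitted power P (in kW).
Model: a rotating shaft transmitting power at angular speed omega, so P = T·omega.
Substitute:
  P = 1389 × 179.5
  P = 249300 W
Convert: P = 249300 W = 249.3 kW
Final answer: P = 249.3 kW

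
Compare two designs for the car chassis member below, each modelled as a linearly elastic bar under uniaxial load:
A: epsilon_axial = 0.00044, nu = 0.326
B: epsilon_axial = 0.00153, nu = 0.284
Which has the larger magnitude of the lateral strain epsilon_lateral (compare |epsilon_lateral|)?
Model: a linearly elastic bar under uniaxial load, so epsilon_lateral = -nu·epsilon_axial (SI units).
  A: epsilon_lateral = -(0.326 × 0.00044) = -0.0001434
  B: epsilon_lateral = -(0.284 × 0.00153) = -0.0004345
|epsilon_lateral|: A = 0.0001434, B = 0.0004345, so B is larger in magnitude.
Final answer: B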